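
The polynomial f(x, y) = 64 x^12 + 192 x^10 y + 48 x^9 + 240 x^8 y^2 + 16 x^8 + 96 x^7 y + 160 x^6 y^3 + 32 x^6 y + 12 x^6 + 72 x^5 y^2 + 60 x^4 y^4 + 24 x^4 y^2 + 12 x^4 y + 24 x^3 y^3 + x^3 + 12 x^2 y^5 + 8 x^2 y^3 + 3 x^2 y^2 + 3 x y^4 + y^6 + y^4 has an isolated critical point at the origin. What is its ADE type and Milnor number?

The Hessian of f at 0 has rank 0. Corank 2; j^3 = x^3 is a perfect cube, so E-series; the 4-jet and mu = 6 give E_6.

Type E6, Milnor number mu = 6.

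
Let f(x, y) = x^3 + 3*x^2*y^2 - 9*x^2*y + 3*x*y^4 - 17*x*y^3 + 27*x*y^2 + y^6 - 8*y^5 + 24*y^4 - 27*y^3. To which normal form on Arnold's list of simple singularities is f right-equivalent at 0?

The Hessian of f at 0 has rank 0. Corank 2; j^3 = (x - 3*y)^3 is a perfect cube, so E-series; the 4-jet and mu = 7 give E_7.

E_7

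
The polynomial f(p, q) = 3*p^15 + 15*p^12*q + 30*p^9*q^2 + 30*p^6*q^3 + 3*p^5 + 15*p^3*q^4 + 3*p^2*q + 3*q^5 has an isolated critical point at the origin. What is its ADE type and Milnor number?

The Hessian of f at 0 is [[0, 0], [0, 0]] with rank 0, so corank 2. A Groebner basis of the Jacobian ideal J(f) in C{p,q} is {p^2/5 + q^4, p^3, p*q}; counting standard monomials gives mu = 6. Corank 2; j^3 = 3*p^2*q has shape L^2 M (L != M), so D-series; mu = 6 gives D_6.

Type D_6, Milnor number mu = 6.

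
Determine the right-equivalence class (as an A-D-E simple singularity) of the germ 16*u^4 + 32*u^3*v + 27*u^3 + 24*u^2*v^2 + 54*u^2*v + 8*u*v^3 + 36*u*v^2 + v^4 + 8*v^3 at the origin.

E_6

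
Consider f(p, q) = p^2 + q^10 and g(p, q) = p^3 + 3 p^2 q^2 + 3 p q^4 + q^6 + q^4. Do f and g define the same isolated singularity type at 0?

The Hessian of f at 0 is [[2, 0], [0, 0]] with rank 1, so corank 1. A Groebner basis of the Jacobian ideal J(f) in C{p,q} is {q^9, p}; counting standard monomials gives mu = 9. Corank 1: A-series; mu = 9 gives A_9. The Hessian of g at 0 is [[0, 0], [0, 0]] with rank 0, so corank 2. A Groebner basis of the Jacobian ideal J(g) in C{p,q} is {p^3, p^2*q, p^2/2 + p*q^2, q^3}; counting standard monomials gives mu = 6. Corank 2; j^3 = p^3 is a perfect cube, so E-series; the 4-jet and mu = 6 give E_6. f is A_9 but g is E_6, hence not right-equivalent.

No.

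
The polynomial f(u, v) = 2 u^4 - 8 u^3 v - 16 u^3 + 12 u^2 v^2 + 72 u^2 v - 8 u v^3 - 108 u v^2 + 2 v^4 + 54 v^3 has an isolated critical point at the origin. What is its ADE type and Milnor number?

Type E_6, Milnor number mu = 6.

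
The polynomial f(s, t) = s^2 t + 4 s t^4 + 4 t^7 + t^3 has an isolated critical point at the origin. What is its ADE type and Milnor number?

The Hessian of f at 0 has rank 0. Corank 2; j^3 = t*(s^2 + t^2) splits into three distinct lines over C (the quadratic factor has nonzero discriminant), so D_4.

Type D_4, Milnor number mu = 4.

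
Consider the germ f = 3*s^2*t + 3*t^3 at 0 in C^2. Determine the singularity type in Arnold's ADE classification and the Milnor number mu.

Type D4, Milnor number mu = 4.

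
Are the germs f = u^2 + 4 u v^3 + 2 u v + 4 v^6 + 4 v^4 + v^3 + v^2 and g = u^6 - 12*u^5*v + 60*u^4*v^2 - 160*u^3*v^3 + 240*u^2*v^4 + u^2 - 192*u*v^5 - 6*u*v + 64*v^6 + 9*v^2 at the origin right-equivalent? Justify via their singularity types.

The Hessian of f at 0 has rank 1. Corank 1: A-series; mu = 2 gives A_2. The Hessian of g at 0 has rank 1. Corank 1: A-series; mu = 5 gives A_5. f is A_2 but g is A_5, hence not right-equivalent.

No.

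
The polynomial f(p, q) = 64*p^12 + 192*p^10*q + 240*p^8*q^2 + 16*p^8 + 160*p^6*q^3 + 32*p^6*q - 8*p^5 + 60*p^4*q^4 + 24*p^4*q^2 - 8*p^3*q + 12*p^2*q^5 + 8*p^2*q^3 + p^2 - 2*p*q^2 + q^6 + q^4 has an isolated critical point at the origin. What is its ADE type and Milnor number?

Type A5, Milnor number mu = 5.

The Hessian of f at 0 has rank 1. Corank 1: A-series; mu = 5 gives A_5.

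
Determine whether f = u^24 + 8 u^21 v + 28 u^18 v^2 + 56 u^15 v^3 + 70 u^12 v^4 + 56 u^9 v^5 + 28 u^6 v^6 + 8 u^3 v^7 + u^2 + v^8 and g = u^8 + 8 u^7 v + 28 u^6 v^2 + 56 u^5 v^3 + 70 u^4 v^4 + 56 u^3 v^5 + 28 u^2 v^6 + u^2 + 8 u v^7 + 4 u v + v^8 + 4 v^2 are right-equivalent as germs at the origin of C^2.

The Hessian of f at 0 is [[2, 0], [0, 0]] with rank 1, so corank 1. A Groebner basis of the Jacobian ideal J(f) in C{u,v} is {v^7, u}; counting standard monomials gives mu = 7. Corank 1: A-series; mu = 7 gives A_7. The Hessian of g at 0 is [[2, 4], [4, 8]] with rank 1, so corank 1. A Groebner basis of the Jacobian ideal J(g) in C{u,v} is {v^7, u + 2*v}; counting standard monomials gives mu = 7. Corank 1: A-series; mu = 7 gives A_7. Both have type A_7, hence right-equivalent.

Yes.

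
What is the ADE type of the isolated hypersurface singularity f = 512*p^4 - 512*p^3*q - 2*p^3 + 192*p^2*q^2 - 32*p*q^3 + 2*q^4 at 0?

E6

The Hessian of f at 0 has rank 0. Corank 2; j^3 = -2*p^3 is a perfect cube, so E-series; the 4-jet and mu = 6 give E_6.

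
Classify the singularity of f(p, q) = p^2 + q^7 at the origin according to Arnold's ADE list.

A_6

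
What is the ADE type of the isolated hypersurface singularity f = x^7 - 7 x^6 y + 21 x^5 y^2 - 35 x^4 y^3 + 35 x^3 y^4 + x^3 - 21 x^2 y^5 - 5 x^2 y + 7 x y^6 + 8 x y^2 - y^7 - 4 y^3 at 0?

The Hessian of f at 0 is [[0, 0], [0, 0]] with rank 0, so corank 2. A Groebner basis of the Jacobian ideal J(f) in C{x,y} is {-x*y/7 + y^6 + 2*y^2/7, x*y^2 - 2*y^3, x^2 - 3*x*y + 2*y^2}; counting standard monomials gives mu = 8. Corank 2; j^3 = (x - 2*y)^2*(x - y) has shape L^2 M (L != M), so D-series; mu = 8 gives D_8.

D8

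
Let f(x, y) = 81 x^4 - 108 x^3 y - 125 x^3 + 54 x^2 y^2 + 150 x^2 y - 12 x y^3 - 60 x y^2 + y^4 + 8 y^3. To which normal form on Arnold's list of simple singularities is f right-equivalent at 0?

The Hessian of f at 0 is [[0, 0], [0, 0]] with rank 0, so corank 2. A Groebner basis of the Jacobian ideal J(f) in C{x,y} is {y^4, x*y^2 - 17*y^3/45, x^2 - 4*x*y/5 + 4*y^2/25}; counting standard monomials gives mu = 6. Corank 2; j^3 = -(5*x - 2*y)^3 is a perfect cube, so E-series; the 4-jet and mu = 6 give E_6.

E_{6}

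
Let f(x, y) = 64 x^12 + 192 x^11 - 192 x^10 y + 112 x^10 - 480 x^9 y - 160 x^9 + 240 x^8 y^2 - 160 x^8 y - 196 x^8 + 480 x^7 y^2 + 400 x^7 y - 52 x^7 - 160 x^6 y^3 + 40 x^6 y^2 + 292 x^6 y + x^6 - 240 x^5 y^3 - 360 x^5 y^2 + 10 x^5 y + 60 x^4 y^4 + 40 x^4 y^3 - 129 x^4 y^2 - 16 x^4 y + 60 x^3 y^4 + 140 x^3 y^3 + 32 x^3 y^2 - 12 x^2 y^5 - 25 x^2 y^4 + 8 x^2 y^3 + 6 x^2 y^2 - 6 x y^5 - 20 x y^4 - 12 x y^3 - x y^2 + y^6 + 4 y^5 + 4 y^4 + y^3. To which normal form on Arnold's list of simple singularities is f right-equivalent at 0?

The Hessian of f at 0 has rank 0. Corank 2; j^3 = -y^2*(x - y) has shape L^2 M (L != M), so D-series; mu = 7 gives D_7.

D7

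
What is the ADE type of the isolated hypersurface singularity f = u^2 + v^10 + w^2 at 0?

A_9

The Hessian of f at 0 is [[2, 0, 0], [0, 0, 0], [0, 0, 2]] with rank 2, so corank 1. A Groebner basis of the Jacobian ideal J(f) in C{u,v,w} is {v^9, u, w}; counting standard monomials gives mu = 9. Corank 1: A-series; mu = 9 gives A_9.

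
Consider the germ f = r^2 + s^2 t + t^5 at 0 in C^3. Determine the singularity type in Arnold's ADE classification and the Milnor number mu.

Type D_{6}, Milnor number mu = 6.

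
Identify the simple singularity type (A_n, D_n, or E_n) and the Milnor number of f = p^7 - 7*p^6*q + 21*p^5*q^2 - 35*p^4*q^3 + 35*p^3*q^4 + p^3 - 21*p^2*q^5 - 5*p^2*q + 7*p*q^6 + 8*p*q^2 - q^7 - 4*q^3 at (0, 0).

The Hessian of f at 0 has rank 0. Corank 2; j^3 = (p - 2*q)^2*(p - q) has shape L^2 M (L != M), so D-series; mu = 8 gives D_8.

Type D_8, Milnor number mu = 8.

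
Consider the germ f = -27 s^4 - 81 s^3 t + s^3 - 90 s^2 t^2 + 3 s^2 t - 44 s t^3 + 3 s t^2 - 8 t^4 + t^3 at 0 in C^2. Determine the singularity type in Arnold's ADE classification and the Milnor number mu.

The Hessian of f at 0 has rank 0. Corank 2; j^3 = (s + t)^3 is a perfect cube, so E-series; the 4-jet and mu = 7 give E_7.

Type E_{7}, Milnor number mu = 7.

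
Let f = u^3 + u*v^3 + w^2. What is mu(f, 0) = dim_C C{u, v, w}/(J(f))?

The Hessian of f at 0 is [[0, 0, 0], [0, 0, 0], [0, 0, 2]] with rank 1, so corank 2. A Groebner basis of the Jacobian ideal J(f) in C{u,v,w} is {u^3, u*v^2, 3*u^2 + v^3, w}; counting standard monomials gives mu = 7. Corank 2; j^3 = u^3 is a perfect cube, so E-series; the 4-jet and mu = 7 give E_7.

7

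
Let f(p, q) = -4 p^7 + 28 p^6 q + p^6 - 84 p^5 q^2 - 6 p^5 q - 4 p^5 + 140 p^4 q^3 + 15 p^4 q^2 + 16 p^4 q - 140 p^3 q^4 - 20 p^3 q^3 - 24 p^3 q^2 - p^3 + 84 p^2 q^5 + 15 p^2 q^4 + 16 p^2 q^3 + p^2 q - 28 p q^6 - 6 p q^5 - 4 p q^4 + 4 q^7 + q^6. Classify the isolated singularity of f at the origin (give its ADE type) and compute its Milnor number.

Type D_{7}, Milnor number mu = 7.

The Hessian of f at 0 has rank 0. Corank 2; j^3 = -p^2*(p - q) has shape L^2 M (L != M), so D-series; mu = 7 gives D_7.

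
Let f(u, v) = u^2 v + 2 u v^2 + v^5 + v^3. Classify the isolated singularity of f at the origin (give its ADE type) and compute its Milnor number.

The Hessian of f at 0 has rank 0. Corank 2; j^3 = v*(u + v)^2 has shape L^2 M (L != M), so D-series; mu = 6 gives D_6.

Type D_{6}, Milnor number mu = 6.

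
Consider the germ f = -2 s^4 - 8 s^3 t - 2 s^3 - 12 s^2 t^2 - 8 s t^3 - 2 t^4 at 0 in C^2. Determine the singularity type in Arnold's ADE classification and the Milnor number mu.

Type E_6, Milnor number mu = 6.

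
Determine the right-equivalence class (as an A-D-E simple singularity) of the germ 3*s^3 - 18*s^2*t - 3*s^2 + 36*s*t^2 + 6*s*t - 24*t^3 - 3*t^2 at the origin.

A2

The Hessian of f at 0 is [[-6, 6], [6, -6]] with rank 1, so corank 1. A Groebner basis of the Jacobian ideal J(f) in C{s,t} is {t^2, s - t}; counting standard monomials gives mu = 2. Corank 1: A-series; mu = 2 gives A_2.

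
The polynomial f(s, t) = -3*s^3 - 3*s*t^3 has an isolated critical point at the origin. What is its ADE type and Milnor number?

Type E_7, Milnor number mu = 7.

The Hessian of f at 0 has rank 0. Corank 2; j^3 = -3*s^3 is a perfect cube, so E-series; the 4-jet and mu = 7 give E_7.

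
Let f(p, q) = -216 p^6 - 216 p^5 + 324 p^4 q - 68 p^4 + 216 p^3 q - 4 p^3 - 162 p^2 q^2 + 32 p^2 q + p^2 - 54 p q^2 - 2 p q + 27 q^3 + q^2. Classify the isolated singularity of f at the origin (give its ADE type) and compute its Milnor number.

The Hessian of f at 0 is [[2, -2], [-2, 2]] with rank 1, so corank 1. A Groebner basis of the Jacobian ideal J(f) in C{p,q} is {q^2, p - q}; counting standard monomials gives mu = 2. Corank 1: A-series; mu = 2 gives A_2.

Type A_{2}, Milnor number mu = 2.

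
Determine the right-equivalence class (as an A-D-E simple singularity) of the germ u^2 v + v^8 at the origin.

D_{9}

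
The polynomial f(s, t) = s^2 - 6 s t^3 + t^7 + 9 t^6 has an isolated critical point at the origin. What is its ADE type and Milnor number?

The Hessian of f at 0 has rank 1. Corank 1: A-series; mu = 6 gives A_6.

Type A_{6}, Milnor number mu = 6.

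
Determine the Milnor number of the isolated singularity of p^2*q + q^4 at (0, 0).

5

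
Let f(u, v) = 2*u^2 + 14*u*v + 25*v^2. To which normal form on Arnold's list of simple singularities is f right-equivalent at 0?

The Hessian of f at 0 has rank 2. Corank 0: nondegenerate Morse point, so A_1.

A_{1}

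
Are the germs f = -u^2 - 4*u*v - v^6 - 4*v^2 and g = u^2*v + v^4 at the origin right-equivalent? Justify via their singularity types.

No.

The Hessian of f at 0 has rank 1. Corank 1: A-series; mu = 5 gives A_5. The Hessian of g at 0 has rank 0. Corank 2; j^3 = u^2*v has shape L^2 M (L != M), so D-series; mu = 5 gives D_5. f is A_5 but g is D_5, hence not right-equivalent.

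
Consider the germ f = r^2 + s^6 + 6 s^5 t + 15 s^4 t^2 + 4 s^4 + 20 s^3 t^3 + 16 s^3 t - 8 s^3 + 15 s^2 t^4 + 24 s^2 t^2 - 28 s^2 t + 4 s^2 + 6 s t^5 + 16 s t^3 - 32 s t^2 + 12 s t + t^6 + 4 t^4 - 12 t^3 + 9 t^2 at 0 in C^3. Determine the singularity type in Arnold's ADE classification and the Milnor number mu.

Type A5, Milnor number mu = 5.

The Hessian of f at 0 has rank 2. Corank 1: A-series; mu = 5 gives A_5.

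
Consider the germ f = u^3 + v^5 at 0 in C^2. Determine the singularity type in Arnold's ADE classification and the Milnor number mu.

Type E8, Milnor number mu = 8.

The Hessian of f at 0 has rank 0. Corank 2; j^3 = u^3 is a perfect cube, so E-series; the 5-jet and mu = 8 give E_8.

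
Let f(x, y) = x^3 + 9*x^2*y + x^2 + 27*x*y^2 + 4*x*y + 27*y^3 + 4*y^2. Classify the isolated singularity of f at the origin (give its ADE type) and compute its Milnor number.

The Hessian of f at 0 is [[2, 4], [4, 8]] with rank 1, so corank 1. A Groebner basis of the Jacobian ideal J(f) in C{x,y} is {y^2, x + 2*y}; counting standard monomials gives mu = 2. Corank 1: A-series; mu = 2 gives A_2.

Type A_2, Milnor number mu = 2.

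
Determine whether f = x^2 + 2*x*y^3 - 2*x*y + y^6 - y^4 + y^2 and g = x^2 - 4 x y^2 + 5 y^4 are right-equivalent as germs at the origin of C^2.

Yes.

The Hessian of f at 0 has rank 1. Corank 1: A-series; mu = 3 gives A_3. The Hessian of g at 0 has rank 1. Corank 1: A-series; mu = 3 gives A_3. Both have type A_3, hence right-equivalent.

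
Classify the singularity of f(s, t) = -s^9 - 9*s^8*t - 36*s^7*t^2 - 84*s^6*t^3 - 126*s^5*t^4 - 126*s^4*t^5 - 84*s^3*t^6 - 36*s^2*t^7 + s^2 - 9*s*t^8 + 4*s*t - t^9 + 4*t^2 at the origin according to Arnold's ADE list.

A_8

The Hessian of f at 0 has rank 1. Corank 1: A-series; mu = 8 gives A_8.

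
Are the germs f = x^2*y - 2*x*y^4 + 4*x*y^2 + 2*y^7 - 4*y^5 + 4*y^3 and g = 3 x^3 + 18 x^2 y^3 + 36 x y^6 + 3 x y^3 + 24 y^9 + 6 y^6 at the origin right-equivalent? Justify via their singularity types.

No.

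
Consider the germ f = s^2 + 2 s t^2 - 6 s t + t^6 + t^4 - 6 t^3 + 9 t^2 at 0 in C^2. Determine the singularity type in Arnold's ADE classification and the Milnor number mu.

Type A5, Milnor number mu = 5.

The Hessian of f at 0 has rank 1. Corank 1: A-series; mu = 5 gives A_5.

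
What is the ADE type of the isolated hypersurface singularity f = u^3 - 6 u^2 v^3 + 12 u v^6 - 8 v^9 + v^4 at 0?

The Hessian of f at 0 has rank 0. Corank 2; j^3 = u^3 is a perfect cube, so E-series; the 4-jet and mu = 6 give E_6.

E6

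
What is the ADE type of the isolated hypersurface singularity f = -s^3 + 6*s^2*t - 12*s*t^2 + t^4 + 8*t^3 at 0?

The Hessian of f at 0 has rank 0. Corank 2; j^3 = -(s - 2*t)^3 is a perfect cube, so E-series; the 4-jet and mu = 6 give E_6.

E_{6}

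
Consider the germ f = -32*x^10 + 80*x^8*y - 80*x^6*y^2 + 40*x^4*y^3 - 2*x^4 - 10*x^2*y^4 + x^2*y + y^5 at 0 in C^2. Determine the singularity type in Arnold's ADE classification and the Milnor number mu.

Type D_6, Milnor number mu = 6.

The Hessian of f at 0 has rank 0. Corank 2; j^3 = x^2*y has shape L^2 M (L != M), so D-series; mu = 6 gives D_6.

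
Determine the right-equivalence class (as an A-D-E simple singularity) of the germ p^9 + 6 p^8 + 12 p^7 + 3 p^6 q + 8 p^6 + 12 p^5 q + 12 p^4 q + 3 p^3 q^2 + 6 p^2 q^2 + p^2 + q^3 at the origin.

The Hessian of f at 0 is [[2, 0], [0, 0]] with rank 1, so corank 1. A Groebner basis of the Jacobian ideal J(f) in C{p,q} is {q^2, p}; counting standard monomials gives mu = 2. Corank 1: A-series; mu = 2 gives A_2.

A_2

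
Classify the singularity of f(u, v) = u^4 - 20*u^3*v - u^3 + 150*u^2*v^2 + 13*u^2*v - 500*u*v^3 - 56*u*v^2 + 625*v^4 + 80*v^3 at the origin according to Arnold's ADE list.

The Hessian of f at 0 has rank 0. Corank 2; j^3 = -(u - 5*v)*(u - 4*v)^2 has shape L^2 M (L != M), so D-series; mu = 5 gives D_5.

D_{5}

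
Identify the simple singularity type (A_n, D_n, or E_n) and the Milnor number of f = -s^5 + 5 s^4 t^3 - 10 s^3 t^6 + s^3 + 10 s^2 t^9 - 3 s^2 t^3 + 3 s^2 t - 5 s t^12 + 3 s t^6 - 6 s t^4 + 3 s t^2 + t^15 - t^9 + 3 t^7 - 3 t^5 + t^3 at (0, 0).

The Hessian of f at 0 has rank 0. Corank 2; j^3 = (s + t)^3 is a perfect cube, so E-series; the 5-jet and mu = 8 give E_8.

Type E8, Milnor number mu = 8.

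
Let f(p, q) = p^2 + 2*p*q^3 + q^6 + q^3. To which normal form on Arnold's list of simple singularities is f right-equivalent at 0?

The Hessian of f at 0 has rank 1. Corank 1: A-series; mu = 2 gives A_2.

A_2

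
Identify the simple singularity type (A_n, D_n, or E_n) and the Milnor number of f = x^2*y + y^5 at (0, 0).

The Hessian of f at 0 is [[0, 0], [0, 0]] with rank 0, so corank 2. A Groebner basis of the Jacobian ideal J(f) in C{x,y} is {x^2/5 + y^4, x^3, x*y}; counting standard monomials gives mu = 6. Corank 2; j^3 = x^2*y has shape L^2 M (L != M), so D-series; mu = 6 gives D_6.

Type D_{6}, Milnor number mu = 6.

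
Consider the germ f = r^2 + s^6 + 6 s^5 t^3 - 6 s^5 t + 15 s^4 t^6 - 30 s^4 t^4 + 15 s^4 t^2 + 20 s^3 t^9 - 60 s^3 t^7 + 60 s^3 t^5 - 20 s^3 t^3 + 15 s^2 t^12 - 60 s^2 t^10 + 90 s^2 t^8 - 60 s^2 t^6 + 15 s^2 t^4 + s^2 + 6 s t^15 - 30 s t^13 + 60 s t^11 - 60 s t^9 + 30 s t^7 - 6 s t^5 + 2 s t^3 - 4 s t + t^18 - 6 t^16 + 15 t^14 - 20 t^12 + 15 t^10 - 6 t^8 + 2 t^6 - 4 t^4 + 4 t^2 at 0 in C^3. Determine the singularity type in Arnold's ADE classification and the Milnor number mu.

Type A_{5}, Milnor number mu = 5.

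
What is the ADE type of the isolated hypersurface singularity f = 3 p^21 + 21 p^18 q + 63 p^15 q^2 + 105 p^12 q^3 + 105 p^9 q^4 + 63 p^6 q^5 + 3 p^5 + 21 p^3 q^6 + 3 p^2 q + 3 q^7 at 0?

The Hessian of f at 0 is [[0, 0], [0, 0]] with rank 0, so corank 2. A Groebner basis of the Jacobian ideal J(f) in C{p,q} is {p^2/7 + q^6, p^3, p*q}; counting standard monomials gives mu = 8. Corank 2; j^3 = 3*p^2*q has shape L^2 M (L != M), so D-series; mu = 8 gives D_8.

D8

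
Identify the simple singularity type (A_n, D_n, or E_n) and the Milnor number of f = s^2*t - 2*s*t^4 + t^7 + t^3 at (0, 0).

The Hessian of f at 0 has rank 0. Corank 2; j^3 = t*(s^2 + t^2) splits into three distinct lines over C (the quadratic factor has nonzero discriminant), so D_4.

Type D4, Milnor number mu = 4.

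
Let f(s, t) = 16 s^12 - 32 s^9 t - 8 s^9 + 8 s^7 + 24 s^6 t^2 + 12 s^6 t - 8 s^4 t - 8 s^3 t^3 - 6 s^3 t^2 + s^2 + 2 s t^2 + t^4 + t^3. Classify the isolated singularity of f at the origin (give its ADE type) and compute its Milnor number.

Type A_{2}, Milnor number mu = 2.

The Hessian of f at 0 has rank 1. Corank 1: A-series; mu = 2 gives A_2.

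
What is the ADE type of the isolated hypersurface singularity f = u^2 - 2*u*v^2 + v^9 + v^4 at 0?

The Hessian of f at 0 is [[2, 0], [0, 0]] with rank 1, so corank 1. A Groebner basis of the Jacobian ideal J(f) in C{u,v} is {u^4, -u + v^2}; counting standard monomials gives mu = 8. Corank 1: A-series; mu = 8 gives A_8.

A8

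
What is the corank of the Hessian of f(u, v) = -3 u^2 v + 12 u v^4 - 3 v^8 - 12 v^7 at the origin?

2

Hessian at 0 has rank 0.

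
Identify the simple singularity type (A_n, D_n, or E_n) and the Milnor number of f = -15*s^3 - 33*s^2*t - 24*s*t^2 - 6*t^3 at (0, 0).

Type D_{4}, Milnor number mu = 4.

The Hessian of f at 0 has rank 0. Corank 2; j^3 = -3*(s + t)*(5*s^2 + 6*s*t + 2*t^2) splits into three distinct lines over C (the quadratic factor has nonzero discriminant), so D_4.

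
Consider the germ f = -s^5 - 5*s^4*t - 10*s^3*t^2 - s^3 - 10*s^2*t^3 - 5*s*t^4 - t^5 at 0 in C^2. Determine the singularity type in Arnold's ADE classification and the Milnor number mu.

Type E_8, Milnor number mu = 8.

The Hessian of f at 0 is [[0, 0], [0, 0]] with rank 0, so corank 2. A Groebner basis of the Jacobian ideal J(f) in C{s,t} is {t^5, s*t^3 + t^4/4, s^2}; counting standard monomials gives mu = 8. Corank 2; j^3 = -s^3 is a perfect cube, so E-series; the 5-jet and mu = 8 give E_8.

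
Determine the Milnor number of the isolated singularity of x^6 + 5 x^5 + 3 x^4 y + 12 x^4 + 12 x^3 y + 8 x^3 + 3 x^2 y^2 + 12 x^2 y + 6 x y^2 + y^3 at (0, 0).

8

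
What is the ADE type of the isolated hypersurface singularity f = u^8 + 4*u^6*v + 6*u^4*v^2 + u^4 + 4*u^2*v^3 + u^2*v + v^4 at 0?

The Hessian of f at 0 has rank 0. Corank 2; j^3 = u^2*v has shape L^2 M (L != M), so D-series; mu = 5 gives D_5.

D5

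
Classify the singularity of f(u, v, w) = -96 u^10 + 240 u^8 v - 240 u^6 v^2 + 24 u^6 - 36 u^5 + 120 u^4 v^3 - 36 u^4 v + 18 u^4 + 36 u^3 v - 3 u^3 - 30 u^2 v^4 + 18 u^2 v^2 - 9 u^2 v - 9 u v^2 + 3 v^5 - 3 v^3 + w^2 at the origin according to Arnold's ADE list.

E_{8}

The Hessian of f at 0 has rank 1. Corank 2; j^3 = -3*(u + v)^3 is a perfect cube, so E-series; the 5-jet and mu = 8 give E_8.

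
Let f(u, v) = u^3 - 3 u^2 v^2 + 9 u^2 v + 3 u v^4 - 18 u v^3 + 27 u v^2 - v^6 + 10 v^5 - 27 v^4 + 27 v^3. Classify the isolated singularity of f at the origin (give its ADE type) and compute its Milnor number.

Type E_8, Milnor number mu = 8.

The Hessian of f at 0 has rank 0. Corank 2; j^3 = (u + 3*v)^3 is a perfect cube, so E-series; the 5-jet and mu = 8 give E_8.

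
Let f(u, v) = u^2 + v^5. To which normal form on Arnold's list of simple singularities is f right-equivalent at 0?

A_{4}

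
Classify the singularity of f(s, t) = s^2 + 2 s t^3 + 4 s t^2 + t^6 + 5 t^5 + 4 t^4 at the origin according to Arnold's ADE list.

A4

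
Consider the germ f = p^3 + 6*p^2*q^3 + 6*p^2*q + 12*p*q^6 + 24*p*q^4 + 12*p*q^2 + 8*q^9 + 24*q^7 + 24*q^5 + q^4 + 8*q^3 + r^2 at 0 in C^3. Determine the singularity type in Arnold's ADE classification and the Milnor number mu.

Type E_6, Milnor number mu = 6.

The Hessian of f at 0 has rank 1. Corank 2; j^3 = (p + 2*q)^3 is a perfect cube, so E-series; the 4-jet and mu = 6 give E_6.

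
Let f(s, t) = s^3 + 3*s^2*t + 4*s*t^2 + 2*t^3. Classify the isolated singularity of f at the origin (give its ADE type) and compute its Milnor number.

Type D4, Milnor number mu = 4.

The Hessian of f at 0 is [[0, 0], [0, 0]] with rank 0, so corank 2. A Groebner basis of the Jacobian ideal J(f) in C{s,t} is {t^3, s^2 - 2*t^2/3, s*t + t^2}; counting standard monomials gives mu = 4. Corank 2; j^3 = (s + t)*(s^2 + 2*s*t + 2*t^2) splits into three distinct lines over C (the quadratic factor has nonzero discriminant), so D_4.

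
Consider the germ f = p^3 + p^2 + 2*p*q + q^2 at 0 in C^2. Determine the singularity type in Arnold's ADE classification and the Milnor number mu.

The Hessian of f at 0 has rank 1. Corank 1: A-series; mu = 2 gives A_2.

Type A_2, Milnor number mu = 2.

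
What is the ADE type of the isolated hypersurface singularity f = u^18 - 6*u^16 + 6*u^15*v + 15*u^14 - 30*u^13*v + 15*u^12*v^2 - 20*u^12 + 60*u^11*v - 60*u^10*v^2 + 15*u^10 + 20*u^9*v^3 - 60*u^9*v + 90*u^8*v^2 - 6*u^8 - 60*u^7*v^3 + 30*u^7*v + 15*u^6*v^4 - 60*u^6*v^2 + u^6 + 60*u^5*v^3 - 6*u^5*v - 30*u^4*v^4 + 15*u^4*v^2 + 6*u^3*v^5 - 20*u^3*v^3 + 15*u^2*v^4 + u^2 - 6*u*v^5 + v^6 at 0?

A_{5}

The Hessian of f at 0 is [[2, 0], [0, 0]] with rank 1, so corank 1. A Groebner basis of the Jacobian ideal J(f) in C{u,v} is {v^5, u}; counting standard monomials gives mu = 5. Corank 1: A-series; mu = 5 gives A_5.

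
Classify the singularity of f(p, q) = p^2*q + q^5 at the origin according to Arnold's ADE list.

D6

The Hessian of f at 0 has rank 0. Corank 2; j^3 = p^2*q has shape L^2 M (L != M), so D-series; mu = 6 gives D_6.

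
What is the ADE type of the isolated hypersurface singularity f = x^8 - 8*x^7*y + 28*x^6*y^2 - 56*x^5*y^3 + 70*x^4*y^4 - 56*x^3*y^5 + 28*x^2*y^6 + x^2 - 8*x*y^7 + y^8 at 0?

The Hessian of f at 0 has rank 1. Corank 1: A-series; mu = 7 gives A_7.

A7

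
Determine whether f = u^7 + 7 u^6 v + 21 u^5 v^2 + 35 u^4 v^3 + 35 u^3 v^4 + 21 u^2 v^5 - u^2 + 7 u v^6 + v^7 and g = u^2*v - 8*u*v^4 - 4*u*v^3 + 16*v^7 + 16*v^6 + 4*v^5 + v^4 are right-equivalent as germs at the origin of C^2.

No.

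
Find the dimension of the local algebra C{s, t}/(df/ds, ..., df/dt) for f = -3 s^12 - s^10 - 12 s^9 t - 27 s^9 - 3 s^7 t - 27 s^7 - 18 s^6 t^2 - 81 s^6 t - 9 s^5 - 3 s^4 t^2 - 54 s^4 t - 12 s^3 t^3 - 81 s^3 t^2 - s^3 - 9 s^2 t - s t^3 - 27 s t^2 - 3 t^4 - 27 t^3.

7

The Hessian of f at 0 is [[0, 0], [0, 0]] with rank 0, so corank 2. A Groebner basis of the Jacobian ideal J(f) in C{s,t} is {s^3 + 9*s^2*t + 162*s^2 + 972*s*t + 1458*t^2, -9*s^2 + s*t^2 - 54*s*t - 81*t^2, 3*s^2 + 18*s*t + t^3 + 27*t^2}; counting standard monomials gives mu = 7. Corank 2; j^3 = -(s + 3*t)^3 is a perfect cube, so E-series; the 4-jet and mu = 7 give E_7.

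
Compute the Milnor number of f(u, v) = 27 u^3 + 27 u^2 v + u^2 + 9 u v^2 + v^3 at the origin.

The Hessian of f at 0 has rank 1. Corank 1: A-series; mu = 2 gives A_2.

2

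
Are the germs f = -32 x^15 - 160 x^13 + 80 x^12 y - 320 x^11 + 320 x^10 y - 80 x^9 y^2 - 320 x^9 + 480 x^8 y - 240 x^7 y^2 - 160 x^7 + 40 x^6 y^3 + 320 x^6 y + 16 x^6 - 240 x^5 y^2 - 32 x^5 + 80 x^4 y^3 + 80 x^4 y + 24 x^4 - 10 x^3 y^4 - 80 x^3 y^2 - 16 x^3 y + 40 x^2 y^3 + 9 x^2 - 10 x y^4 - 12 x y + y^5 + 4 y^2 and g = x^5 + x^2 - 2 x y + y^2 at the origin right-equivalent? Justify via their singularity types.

Yes.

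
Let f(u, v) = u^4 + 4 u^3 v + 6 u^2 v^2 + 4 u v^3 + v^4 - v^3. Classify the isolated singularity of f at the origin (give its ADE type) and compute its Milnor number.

The Hessian of f at 0 has rank 0. Corank 2; j^3 = -v^3 is a perfect cube, so E-series; the 4-jet and mu = 6 give E_6.

Type E_{6}, Milnor number mu = 6.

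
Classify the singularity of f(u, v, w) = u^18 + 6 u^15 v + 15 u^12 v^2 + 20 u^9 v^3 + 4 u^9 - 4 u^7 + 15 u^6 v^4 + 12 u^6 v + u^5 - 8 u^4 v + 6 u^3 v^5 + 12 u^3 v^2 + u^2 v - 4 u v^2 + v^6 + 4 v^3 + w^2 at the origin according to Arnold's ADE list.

The Hessian of f at 0 has rank 1. Corank 2; j^3 = v*(u - 2*v)^2 has shape L^2 M (L != M), so D-series; mu = 7 gives D_7.

D_7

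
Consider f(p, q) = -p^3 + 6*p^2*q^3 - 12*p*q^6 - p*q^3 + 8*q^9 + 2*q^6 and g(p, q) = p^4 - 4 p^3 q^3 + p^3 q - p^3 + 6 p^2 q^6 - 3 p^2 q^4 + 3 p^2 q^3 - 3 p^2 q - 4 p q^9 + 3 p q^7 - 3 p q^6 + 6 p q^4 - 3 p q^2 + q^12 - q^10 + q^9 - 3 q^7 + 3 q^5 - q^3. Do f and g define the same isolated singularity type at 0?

The Hessian of f at 0 is [[0, 0], [0, 0]] with rank 0, so corank 2. A Groebner basis of the Jacobian ideal J(f) in C{p,q} is {p^3, p*q^2, 3*p^2 + q^3}; counting standard monomials gives mu = 7. Corank 2; j^3 = -p^3 is a perfect cube, so E-series; the 4-jet and mu = 7 give E_7. The Hessian of g at 0 is [[0, 0], [0, 0]] with rank 0, so corank 2. A Groebner basis of the Jacobian ideal J(g) in C{p,q} is {3*p^2 + 6*p*q + q^4 + q^3 + 3*q^2, p^3 - 3*p^2 - 6*p*q - 3*q^2, p^2*q + 3*p^2 + 6*p*q + 3*q^2, -2*p^2 + p*q^2 - 4*p*q + q^3/3 - 2*q^2}; counting standard monomials gives mu = 7. Corank 2; j^3 = -(p + q)^3 is a perfect cube, so E-series; the 4-jet and mu = 7 give E_7. Both have type E_7, hence right-equivalent.

Yes.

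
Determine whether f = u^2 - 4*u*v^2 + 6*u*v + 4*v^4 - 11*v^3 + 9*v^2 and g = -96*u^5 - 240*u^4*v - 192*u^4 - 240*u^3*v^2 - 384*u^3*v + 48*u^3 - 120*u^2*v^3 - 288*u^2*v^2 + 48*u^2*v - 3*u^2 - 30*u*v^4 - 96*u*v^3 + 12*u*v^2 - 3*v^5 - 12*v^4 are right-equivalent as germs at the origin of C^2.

No.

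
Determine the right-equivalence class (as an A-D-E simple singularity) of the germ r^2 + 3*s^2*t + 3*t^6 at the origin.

D_{7}

The Hessian of f at 0 has rank 1. Corank 2; j^3 = 3*s^2*t has shape L^2 M (L != M), so D-series; mu = 7 gives D_7.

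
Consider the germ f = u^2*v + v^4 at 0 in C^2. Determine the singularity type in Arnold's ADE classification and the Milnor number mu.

Type D_5, Milnor number mu = 5.

The Hessian of f at 0 is [[0, 0], [0, 0]] with rank 0, so corank 2. A Groebner basis of the Jacobian ideal J(f) in C{u,v} is {u^3, u^2/4 + v^3, u*v}; counting standard monomials gives mu = 5. Corank 2; j^3 = u^2*v has shape L^2 M (L != M), so D-series; mu = 5 gives D_5.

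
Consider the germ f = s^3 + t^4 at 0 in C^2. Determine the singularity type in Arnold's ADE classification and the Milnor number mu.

Type E6, Milnor number mu = 6.

The Hessian of f at 0 has rank 0. Corank 2; j^3 = s^3 is a perfect cube, so E-series; the 4-jet and mu = 6 give E_6.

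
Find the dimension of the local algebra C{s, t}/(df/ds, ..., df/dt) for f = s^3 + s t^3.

The Hessian of f at 0 is [[0, 0], [0, 0]] with rank 0, so corank 2. A Groebner basis of the Jacobian ideal J(f) in C{s,t} is {s^3, s*t^2, 3*s^2 + t^3}; counting standard monomials gives mu = 7. Corank 2; j^3 = s^3 is a perfect cube, so E-series; the 4-jet and mu = 7 give E_7.

7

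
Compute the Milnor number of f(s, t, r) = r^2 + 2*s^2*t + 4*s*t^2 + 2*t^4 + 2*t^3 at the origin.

The Hessian of f at 0 has rank 1. Corank 2; j^3 = 2*t*(s + t)^2 has shape L^2 M (L != M), so D-series; mu = 5 gives D_5.

5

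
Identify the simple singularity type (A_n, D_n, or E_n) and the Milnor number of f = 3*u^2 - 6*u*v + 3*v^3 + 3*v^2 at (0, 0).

Type A_2, Milnor number mu = 2.

The Hessian of f at 0 is [[6, -6], [-6, 6]] with rank 1, so corank 1. A Groebner basis of the Jacobian ideal J(f) in C{u,v} is {v^2, u - v}; counting standard monomials gives mu = 2. Corank 1: A-series; mu = 2 gives A_2.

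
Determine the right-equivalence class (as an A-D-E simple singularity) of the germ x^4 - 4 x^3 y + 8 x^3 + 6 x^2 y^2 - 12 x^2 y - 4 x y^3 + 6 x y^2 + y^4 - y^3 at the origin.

The Hessian of f at 0 has rank 0. Corank 2; j^3 = (2*x - y)^3 is a perfect cube, so E-series; the 4-jet and mu = 6 give E_6.

E6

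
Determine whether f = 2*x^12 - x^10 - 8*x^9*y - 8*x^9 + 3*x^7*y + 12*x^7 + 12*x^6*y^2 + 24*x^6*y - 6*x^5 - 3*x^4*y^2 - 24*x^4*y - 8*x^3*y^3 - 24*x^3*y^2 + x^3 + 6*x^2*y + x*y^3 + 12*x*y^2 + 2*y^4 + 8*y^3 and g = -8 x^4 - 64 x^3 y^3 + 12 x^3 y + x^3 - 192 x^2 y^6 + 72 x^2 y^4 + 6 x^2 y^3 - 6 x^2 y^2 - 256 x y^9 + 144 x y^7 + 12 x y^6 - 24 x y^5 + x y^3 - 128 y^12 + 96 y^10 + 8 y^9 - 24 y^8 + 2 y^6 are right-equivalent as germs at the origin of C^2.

The Hessian of f at 0 is [[0, 0], [0, 0]] with rank 0, so corank 2. A Groebner basis of the Jacobian ideal J(f) in C{x,y} is {x^3 + 6*x^2*y + 48*x^2 + 192*x*y + 192*y^2, -6*x^2 + x*y^2 - 24*x*y - 24*y^2, 3*x^2 + 12*x*y + y^3 + 12*y^2}; counting standard monomials gives mu = 7. Corank 2; j^3 = (x + 2*y)^3 is a perfect cube, so E-series; the 4-jet and mu = 7 give E_7. The Hessian of g at 0 is [[0, 0], [0, 0]] with rank 0, so corank 2. A Groebner basis of the Jacobian ideal J(g) in C{x,y} is {3*x^2/4 + y^4 + y^3/4, x^3, x^2*y - x^2/4 - y^3/12, -x^2 + x*y^2 - y^3/3}; counting standard monomials gives mu = 7. Corank 2; j^3 = x^3 is a perfect cube, so E-series; the 4-jet and mu = 7 give E_7. Both have type E_7, hence right-equivalent.

Yes.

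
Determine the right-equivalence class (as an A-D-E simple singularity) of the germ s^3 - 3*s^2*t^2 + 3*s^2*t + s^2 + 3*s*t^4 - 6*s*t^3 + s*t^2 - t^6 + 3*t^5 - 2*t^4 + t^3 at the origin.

A_{2}

The Hessian of f at 0 has rank 1. Corank 1: A-series; mu = 2 gives A_2.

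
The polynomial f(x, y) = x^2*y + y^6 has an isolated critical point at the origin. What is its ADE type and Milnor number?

Type D_{7}, Milnor number mu = 7.

The Hessian of f at 0 has rank 0. Corank 2; j^3 = x^2*y has shape L^2 M (L != M), so D-series; mu = 7 gives D_7.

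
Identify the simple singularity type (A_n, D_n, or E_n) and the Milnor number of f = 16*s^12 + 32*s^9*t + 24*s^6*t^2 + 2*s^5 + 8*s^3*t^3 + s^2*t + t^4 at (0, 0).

The Hessian of f at 0 is [[0, 0], [0, 0]] with rank 0, so corank 2. A Groebner basis of the Jacobian ideal J(f) in C{s,t} is {s^3, s^2/4 + t^3, s*t}; counting standard monomials gives mu = 5. Corank 2; j^3 = s^2*t has shape L^2 M (L != M), so D-series; mu = 5 gives D_5.

Type D5, Milnor number mu = 5.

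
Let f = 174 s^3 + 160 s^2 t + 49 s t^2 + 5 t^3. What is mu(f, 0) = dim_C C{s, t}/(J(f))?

The Hessian of f at 0 has rank 0. Corank 2; j^3 = (3*s + t)*(58*s^2 + 34*s*t + 5*t^2) splits into three distinct lines over C (the quadratic factor has nonzero discriminant), so D_4.

4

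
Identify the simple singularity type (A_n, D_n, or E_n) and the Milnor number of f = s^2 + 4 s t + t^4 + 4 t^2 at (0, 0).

Type A_{3}, Milnor number mu = 3.

The Hessian of f at 0 has rank 1. Corank 1: A-series; mu = 3 gives A_3.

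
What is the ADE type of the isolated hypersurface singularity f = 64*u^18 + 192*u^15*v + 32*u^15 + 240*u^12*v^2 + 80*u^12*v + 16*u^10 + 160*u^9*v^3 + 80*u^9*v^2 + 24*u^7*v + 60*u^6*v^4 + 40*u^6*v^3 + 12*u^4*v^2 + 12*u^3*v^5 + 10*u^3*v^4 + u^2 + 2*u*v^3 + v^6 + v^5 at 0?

A_4

The Hessian of f at 0 is [[2, 0], [0, 0]] with rank 1, so corank 1. A Groebner basis of the Jacobian ideal J(f) in C{u,v} is {u + v^3, u^2, u*v}; counting standard monomials gives mu = 4. Corank 1: A-series; mu = 4 gives A_4.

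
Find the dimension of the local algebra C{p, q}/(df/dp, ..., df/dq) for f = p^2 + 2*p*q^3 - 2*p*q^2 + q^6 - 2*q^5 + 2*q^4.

The Hessian of f at 0 has rank 1. Corank 1: A-series; mu = 3 gives A_3.

3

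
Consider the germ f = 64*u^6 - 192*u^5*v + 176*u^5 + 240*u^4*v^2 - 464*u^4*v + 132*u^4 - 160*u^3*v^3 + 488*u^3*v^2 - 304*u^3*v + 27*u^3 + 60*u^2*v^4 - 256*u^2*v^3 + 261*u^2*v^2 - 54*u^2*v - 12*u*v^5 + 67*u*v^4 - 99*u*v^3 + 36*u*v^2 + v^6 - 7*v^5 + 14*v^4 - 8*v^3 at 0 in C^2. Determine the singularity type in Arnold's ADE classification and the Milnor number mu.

Type E7, Milnor number mu = 7.

The Hessian of f at 0 has rank 0. Corank 2; j^3 = (3*u - 2*v)^3 is a perfect cube, so E-series; the 4-jet and mu = 7 give E_7.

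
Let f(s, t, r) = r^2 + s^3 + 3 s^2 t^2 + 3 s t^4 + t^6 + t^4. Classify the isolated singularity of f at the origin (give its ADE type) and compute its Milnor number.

Type E_{6}, Milnor number mu = 6.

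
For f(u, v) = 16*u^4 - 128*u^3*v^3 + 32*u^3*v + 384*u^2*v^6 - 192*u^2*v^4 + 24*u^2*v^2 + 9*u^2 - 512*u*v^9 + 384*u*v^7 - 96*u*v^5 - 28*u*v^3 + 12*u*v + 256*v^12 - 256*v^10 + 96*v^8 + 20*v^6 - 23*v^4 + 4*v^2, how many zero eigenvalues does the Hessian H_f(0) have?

1

The Hessian at 0 is [[18, 12], [12, 8]] of rank 1; hence corank 1.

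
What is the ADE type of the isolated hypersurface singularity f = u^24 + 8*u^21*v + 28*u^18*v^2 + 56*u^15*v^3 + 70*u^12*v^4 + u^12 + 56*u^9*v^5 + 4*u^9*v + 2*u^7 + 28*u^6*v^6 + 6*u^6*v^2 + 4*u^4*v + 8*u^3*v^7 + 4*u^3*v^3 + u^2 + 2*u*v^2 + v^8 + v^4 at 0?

The Hessian of f at 0 has rank 1. Corank 1: A-series; mu = 7 gives A_7.

A_{7}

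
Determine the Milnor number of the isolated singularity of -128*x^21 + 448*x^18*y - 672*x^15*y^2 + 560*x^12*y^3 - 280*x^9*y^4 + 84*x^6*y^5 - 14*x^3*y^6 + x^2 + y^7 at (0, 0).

The Hessian of f at 0 is [[2, 0], [0, 0]] with rank 1, so corank 1. A Groebner basis of the Jacobian ideal J(f) in C{x,y} is {y^6, x}; counting standard monomials gives mu = 6. Corank 1: A-series; mu = 6 gives A_6.

6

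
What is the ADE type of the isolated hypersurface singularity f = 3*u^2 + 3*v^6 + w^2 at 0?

The Hessian of f at 0 is [[6, 0, 0], [0, 0, 0], [0, 0, 2]] with rank 2, so corank 1. A Groebner basis of the Jacobian ideal J(f) in C{u,v,w} is {v^5, u, w}; counting standard monomials gives mu = 5. Corank 1: A-series; mu = 5 gives A_5.

A_{5}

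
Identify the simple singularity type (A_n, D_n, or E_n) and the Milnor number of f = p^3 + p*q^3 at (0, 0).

Type E7, Milnor number mu = 7.

The Hessian of f at 0 has rank 0. Corank 2; j^3 = p^3 is a perfect cube, so E-series; the 4-jet and mu = 7 give E_7.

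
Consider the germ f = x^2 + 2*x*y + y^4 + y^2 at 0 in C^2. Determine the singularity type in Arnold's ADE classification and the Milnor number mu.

Type A_{3}, Milnor number mu = 3.

The Hessian of f at 0 has rank 1. Corank 1: A-series; mu = 3 gives A_3.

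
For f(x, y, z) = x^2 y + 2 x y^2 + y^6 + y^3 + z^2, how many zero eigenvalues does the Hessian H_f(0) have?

2

The Hessian at 0 is [[0, 0, 0], [0, 0, 0], [0, 0, 2]] of rank 1; hence corank 2.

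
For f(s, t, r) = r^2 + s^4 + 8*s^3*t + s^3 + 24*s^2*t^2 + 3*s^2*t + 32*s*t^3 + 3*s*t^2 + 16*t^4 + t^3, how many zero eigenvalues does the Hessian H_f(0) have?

2

Hessian at 0 has rank 1.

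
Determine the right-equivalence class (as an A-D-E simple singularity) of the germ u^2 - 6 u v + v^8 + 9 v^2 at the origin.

The Hessian of f at 0 is [[2, -6], [-6, 18]] with rank 1, so corank 1. A Groebner basis of the Jacobian ideal J(f) in C{u,v} is {v^7, u - 3*v}; counting standard monomials gives mu = 7. Corank 1: A-series; mu = 7 gives A_7.

A_{7}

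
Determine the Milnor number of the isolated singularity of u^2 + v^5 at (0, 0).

The Hessian of f at 0 has rank 1. Corank 1: A-series; mu = 4 gives A_4.

4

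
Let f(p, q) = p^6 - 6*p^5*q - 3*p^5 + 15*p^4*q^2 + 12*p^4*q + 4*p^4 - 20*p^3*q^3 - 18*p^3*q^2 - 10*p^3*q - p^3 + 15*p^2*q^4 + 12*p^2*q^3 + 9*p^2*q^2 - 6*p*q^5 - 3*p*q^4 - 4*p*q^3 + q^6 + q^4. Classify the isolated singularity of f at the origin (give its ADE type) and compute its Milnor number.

The Hessian of f at 0 is [[0, 0], [0, 0]] with rank 0, so corank 2. A Groebner basis of the Jacobian ideal J(f) in C{p,q} is {p^3, p^2*q, -p^2/2 + p*q^2, -3*p^2/2 + q^3}; counting standard monomials gives mu = 6. Corank 2; j^3 = -p^3 is a perfect cube, so E-series; the 4-jet and mu = 6 give E_6.

Type E6, Milnor number mu = 6.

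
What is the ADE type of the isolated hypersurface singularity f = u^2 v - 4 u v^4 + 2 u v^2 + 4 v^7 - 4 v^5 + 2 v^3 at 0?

D4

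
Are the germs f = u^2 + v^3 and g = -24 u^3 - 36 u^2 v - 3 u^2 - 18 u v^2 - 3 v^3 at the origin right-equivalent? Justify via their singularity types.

The Hessian of f at 0 is [[2, 0], [0, 0]] with rank 1, so corank 1. A Groebner basis of the Jacobian ideal J(f) in C{u,v} is {v^2, u}; counting standard monomials gives mu = 2. Corank 1: A-series; mu = 2 gives A_2. The Hessian of g at 0 is [[-6, 0], [0, 0]] with rank 1, so corank 1. A Groebner basis of the Jacobian ideal J(g) in C{u,v} is {v^2, u}; counting standard monomials gives mu = 2. Corank 1: A-series; mu = 2 gives A_2. Both have type A_2, hence right-equivalent.

Yes.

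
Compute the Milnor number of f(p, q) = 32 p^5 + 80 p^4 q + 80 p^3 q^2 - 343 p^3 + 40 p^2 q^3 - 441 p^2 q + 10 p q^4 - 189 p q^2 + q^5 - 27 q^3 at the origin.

8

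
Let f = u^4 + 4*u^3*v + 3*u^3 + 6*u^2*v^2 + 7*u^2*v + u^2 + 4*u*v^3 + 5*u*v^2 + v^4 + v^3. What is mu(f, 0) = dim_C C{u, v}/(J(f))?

The Hessian of f at 0 is [[2, 0], [0, 0]] with rank 1, so corank 1. A Groebner basis of the Jacobian ideal J(f) in C{u,v} is {v^2, u}; counting standard monomials gives mu = 2. Corank 1: A-series; mu = 2 gives A_2.

2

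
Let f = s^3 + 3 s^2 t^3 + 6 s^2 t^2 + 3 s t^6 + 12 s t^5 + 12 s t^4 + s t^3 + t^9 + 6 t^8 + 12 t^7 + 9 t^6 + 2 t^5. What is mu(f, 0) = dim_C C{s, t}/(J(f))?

7

The Hessian of f at 0 has rank 0. Corank 2; j^3 = s^3 is a perfect cube, so E-series; the 4-jet and mu = 7 give E_7.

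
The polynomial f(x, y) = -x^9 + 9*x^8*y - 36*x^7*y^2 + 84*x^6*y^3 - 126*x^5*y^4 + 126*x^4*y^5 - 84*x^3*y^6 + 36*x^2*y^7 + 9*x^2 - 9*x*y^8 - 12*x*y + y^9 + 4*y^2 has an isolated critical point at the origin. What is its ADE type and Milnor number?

Type A_8, Milnor number mu = 8.

The Hessian of f at 0 is [[18, -12], [-12, 8]] with rank 1, so corank 1. A Groebner basis of the Jacobian ideal J(f) in C{x,y} is {y^8, x - 2*y/3}; counting standard monomials gives mu = 8. Corank 1: A-series; mu = 8 gives A_8.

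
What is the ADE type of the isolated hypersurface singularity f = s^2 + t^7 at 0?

The Hessian of f at 0 is [[2, 0], [0, 0]] with rank 1, so corank 1. A Groebner basis of the Jacobian ideal J(f) in C{s,t} is {t^6, s}; counting standard monomials gives mu = 6. Corank 1: A-series; mu = 6 gives A_6.

A_6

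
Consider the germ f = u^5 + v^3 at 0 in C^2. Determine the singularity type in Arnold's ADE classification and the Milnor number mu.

The Hessian of f at 0 has rank 0. Corank 2; j^3 = v^3 is a perfect cube, so E-series; the 5-jet and mu = 8 give E_8.

Type E_{8}, Milnor number mu = 8.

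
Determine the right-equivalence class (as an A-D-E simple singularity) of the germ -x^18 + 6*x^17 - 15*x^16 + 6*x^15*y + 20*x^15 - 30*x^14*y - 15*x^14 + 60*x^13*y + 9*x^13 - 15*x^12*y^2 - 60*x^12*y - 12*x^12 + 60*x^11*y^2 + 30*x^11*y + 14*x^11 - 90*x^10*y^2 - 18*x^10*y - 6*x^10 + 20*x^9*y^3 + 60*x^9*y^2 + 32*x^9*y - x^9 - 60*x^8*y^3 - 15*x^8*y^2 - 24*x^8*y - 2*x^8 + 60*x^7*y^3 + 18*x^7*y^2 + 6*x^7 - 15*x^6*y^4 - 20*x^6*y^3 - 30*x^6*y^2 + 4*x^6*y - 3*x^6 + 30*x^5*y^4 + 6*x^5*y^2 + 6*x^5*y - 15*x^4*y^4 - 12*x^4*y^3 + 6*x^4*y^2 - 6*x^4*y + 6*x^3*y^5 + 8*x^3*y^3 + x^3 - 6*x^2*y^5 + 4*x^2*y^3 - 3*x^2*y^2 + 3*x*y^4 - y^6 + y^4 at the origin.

E_{6}

The Hessian of f at 0 has rank 0. Corank 2; j^3 = x^3 is a perfect cube, so E-series; the 4-jet and mu = 6 give E_6.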